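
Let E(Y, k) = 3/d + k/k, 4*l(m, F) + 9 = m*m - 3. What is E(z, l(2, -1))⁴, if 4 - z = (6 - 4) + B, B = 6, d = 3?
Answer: 16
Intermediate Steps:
l(m, F) = -3 + m²/4 (l(m, F) = -9/4 + (m*m - 3)/4 = -9/4 + (m² - 3)/4 = -9/4 + (-3 + m²)/4 = -9/4 + (-¾ + m²/4) = -3 + m²/4)
z = -4 (z = 4 - ((6 - 4) + 6) = 4 - (2 + 6) = 4 - 1*8 = 4 - 8 = -4)
E(Y, k) = 2 (E(Y, k) = 3/3 + k/k = 3*(⅓) + 1 = 1 + 1 = 2)
E(z, l(2, -1))⁴ = 2⁴ = 16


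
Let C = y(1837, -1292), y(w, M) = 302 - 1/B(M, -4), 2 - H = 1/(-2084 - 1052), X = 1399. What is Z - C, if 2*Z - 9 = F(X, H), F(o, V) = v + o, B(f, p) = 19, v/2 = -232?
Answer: 3231/19 ≈ 170.05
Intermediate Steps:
v = -464 (v = 2*(-232) = -464)
H = 6273/3136 (H = 2 - 1/(-2084 - 1052) = 2 - 1/(-3136) = 2 - 1*(-1/3136) = 2 + 1/3136 = 6273/3136 ≈ 2.0003)
y(w, M) = 5737/19 (y(w, M) = 302 - 1/19 = 5737/19)
F(o, V) = -464 + o
C = 5737/19 ≈ 301.95
Z = 472 (Z = 9/2 + (-464 + 1399)/2 = 9/2 + (½)*935 = 9/2 + 935/2 = 472)
Z - C = 472 - 1*5737/19 = 472 - 5737/19 = 3231/19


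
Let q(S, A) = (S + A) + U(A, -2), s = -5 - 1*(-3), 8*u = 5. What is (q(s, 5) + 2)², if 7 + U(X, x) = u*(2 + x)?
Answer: 4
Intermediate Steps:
u = 5/8 (u = (⅛)*5 = 5/8 ≈ 0.62500)
U(X, x) = -23/4 + 5*x/8 (U(X, x) = -7 + 5*(2 + x)/8 = -7 + (5/4 + 5*x/8) = -23/4 + 5*x/8)
s = -2 (s = -5 + 3 = -2)
q(S, A) = -7 + A + S (q(S, A) = (S + A) + (-23/4 + (5/8)*(-2)) = (A + S) + (-23/4 - 5/4) = (A + S) - 7 = -7 + A + S)
(q(s, 5) + 2)² = ((-7 + 5 - 2) + 2)² = (-4 + 2)² = (-2)² = 4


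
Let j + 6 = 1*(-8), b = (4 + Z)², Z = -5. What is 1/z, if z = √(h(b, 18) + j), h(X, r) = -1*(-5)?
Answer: -I/3 ≈ -0.33333*I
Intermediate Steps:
b = 1 (b = (4 - 5)² = (-1)² = 1)
h(X, r) = 5
j = -14 (j = -6 + 1*(-8) = -6 - 8 = -14)
z = 3*I (z = √(5 - 14) = √(-9) = 3*I ≈ 3.0*I)
1/z = 1/(3*I) = -I/3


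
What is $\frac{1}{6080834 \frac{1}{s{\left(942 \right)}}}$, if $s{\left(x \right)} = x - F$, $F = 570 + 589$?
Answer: $- \frac{217}{6080834} \approx -3.5686 \cdot 10^{-5}$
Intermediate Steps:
$F = 1159$
$s{\left(x \right)} = -1159 + x$ ($s{\left(x \right)} = x - 1159 = -1159 + x$)
$\frac{1}{6080834 \frac{1}{s{\left(942 \right)}}} = \frac{1}{6080834 \frac{1}{-1159 + 942}} = \frac{1}{6080834 \frac{1}{-217}} = \frac{1}{6080834 \left(- \frac{1}{217}\right)} = \frac{1}{- \frac{6080834}{217}} = - \frac{217}{6080834}$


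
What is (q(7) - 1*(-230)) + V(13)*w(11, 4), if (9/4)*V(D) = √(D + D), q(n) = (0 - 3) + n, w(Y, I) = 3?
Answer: 234 + 4*√26/3 ≈ 240.80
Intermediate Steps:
q(n) = -3 + n
V(D) = 4*√2*√D/9 (V(D) = 4*√(D + D)/9 = 4*√(2*D)/9 = 4*(√2*√D)/9 = 4*√2*√D/9)
(q(7) - 1*(-230)) + V(13)*w(11, 4) = ((-3 + 7) - 1*(-230)) + (4*√2*√13/9)*3 = (4 + 230) + (4*√26/9)*3 = 234 + 4*√26/3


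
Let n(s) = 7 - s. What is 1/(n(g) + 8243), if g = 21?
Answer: 1/8229 ≈ 0.00012152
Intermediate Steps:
1/(n(g) + 8243) = 1/((7 - 1*21) + 8243) = 1/((7 - 21) + 8243) = 1/(-14 + 8243) = 1/8229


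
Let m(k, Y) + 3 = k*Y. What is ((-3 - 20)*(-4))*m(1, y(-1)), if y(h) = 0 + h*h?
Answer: -184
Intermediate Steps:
y(h) = h² (y(h) = 0 + h² = h²)
m(k, Y) = -3 + Y*k (m(k, Y) = -3 + k*Y = -3 + Y*k)
((-3 - 20)*(-4))*m(1, y(-1)) = ((-3 - 20)*(-4))*(-3 + (-1)²*1) = (-23*(-4))*(-3 + 1*1) = 92*(-3 + 1) = 92*(-2) = -184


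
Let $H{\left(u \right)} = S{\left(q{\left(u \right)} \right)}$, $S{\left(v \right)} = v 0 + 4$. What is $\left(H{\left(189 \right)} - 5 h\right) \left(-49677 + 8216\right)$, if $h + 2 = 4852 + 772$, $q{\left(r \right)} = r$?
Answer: $1165302866$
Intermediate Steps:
$S{\left(v \right)} = 4$ ($S{\left(v \right)} = 0 + 4 = 4$)
$H{\left(u \right)} = 4$
$h = 5622$ ($h = -2 + \left(4852 + 772\right) = -2 + 5624 = 5622$)
$\left(H{\left(189 \right)} - 5 h\right) \left(-49677 + 8216\right) = \left(4 - 28110\right) \left(-49677 + 8216\right) = \left(4 - 28110\right) \left(-41461\right) = \left(-28106\right) \left(-41461\right) = 1165302866$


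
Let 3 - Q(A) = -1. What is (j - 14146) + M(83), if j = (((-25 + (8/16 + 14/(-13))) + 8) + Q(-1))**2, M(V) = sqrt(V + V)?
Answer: -9438087/676 + sqrt(166) ≈ -13949.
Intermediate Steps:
Q(A) = 4 (Q(A) = 3 - 1*(-1) = 3 + 1 = 4)
M(V) = sqrt(2)*sqrt(V) (M(V) = sqrt(2*V) = sqrt(2)*sqrt(V))
j = 124609/676 (j = (((-25 + (8/16 + 14/(-13))) + 8) + 4)**2 = (((-25 + (8*(1/16) + 14*(-1/13))) + 8) + 4)**2 = (((-25 + (1/2 - 14/13)) + 8) + 4)**2 = (((-25 - 15/26) + 8) + 4)**2 = ((-665/26 + 8) + 4)**2 = (-457/26 + 4)**2 = (-353/26)**2 = 124609/676 ≈ 184.33)
(j - 14146) + M(83) = (124609/676 - 14146) + sqrt(2)*sqrt(83) = -9438087/676 + sqrt(166)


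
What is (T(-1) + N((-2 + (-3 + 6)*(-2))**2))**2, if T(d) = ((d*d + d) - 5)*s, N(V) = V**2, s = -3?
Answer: 16900321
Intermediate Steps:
T(d) = 15 - 3*d - 3*d**2 (T(d) = ((d*d + d) - 5)*(-3) = ((d**2 + d) - 5)*(-3) = ((d + d**2) - 5)*(-3) = (-5 + d + d**2)*(-3) = 15 - 3*d - 3*d**2)
(T(-1) + N((-2 + (-3 + 6)*(-2))**2))**2 = ((15 - 3*(-1) - 3*(-1)**2) + ((-2 + (-3 + 6)*(-2))**2)**2)**2 = ((15 + 3 - 3*1) + ((-2 + 3*(-2))**2)**2)**2 = ((15 + 3 - 3) + ((-2 - 6)**2)**2)**2 = (15 + ((-8)**2)**2)**2 = (15 + 64**2)**2 = (15 + 4096)**2 = 4111**2 = 16900321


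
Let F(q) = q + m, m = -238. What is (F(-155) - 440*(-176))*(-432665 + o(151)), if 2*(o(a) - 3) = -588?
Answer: -33357960932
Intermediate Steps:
o(a) = -291 (o(a) = 3 + (1/2)*(-588) = 3 - 294 = -291)
F(q) = -238 + q (F(q) = q - 238 = -238 + q)
(F(-155) - 440*(-176))*(-432665 + o(151)) = ((-238 - 155) - 440*(-176))*(-432665 - 291) = (-393 + 77440)*(-432956) = 77047*(-432956) = -33357960932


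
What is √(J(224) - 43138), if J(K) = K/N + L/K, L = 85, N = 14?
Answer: I*√135229402/56 ≈ 207.66*I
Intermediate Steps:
J(K) = 85/K + K/14 (J(K) = K/14 + 85/K = 85/K + K/14)
√(J(224) - 43138) = √((85/224 + (1/14)*224) - 43138) = √((85*(1/224) + 16) - 43138) = √((85/224 + 16) - 43138) = √(3669/224 - 43138) = √(-9659243/224) = I*√135229402/56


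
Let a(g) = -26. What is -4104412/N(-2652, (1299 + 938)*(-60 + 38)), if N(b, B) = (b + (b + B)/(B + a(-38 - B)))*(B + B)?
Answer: -25262655860/1606008016349 ≈ -0.015730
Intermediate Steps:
N(b, B) = 2*B*(b + (B + b)/(-26 + B)) (N(b, B) = (b + (b + B)/(B - 26))*(B + B) = (b + (B + b)/(-26 + B))*(2*B) = 2*B*(b + (B + b)/(-26 + B)))
-4104412/N(-2652, (1299 + 938)*(-60 + 38)) = -4104412*(-26 + (1299 + 938)*(-60 + 38))/(2*(-60 + 38)*(1299 + 938)*((1299 + 938)*(-60 + 38) - 25*(-2652) + ((1299 + 938)*(-60 + 38))*(-2652))) = -4104412*(-(-26 + 2237*(-22))/(98428*(2237*(-22) + 66300 + (2237*(-22))*(-2652)))) = -4104412*(-(-26 - 49214)/(98428*(-49214 + 66300 - 49214*(-2652)))) = -4104412*12310/(24607*(-49214 + 66300 + 130515528)) = -4104412/(2*(-49214)*(-1/49240)*130532614) = -4104412/1606008016349/6155 = -4104412*6155/1606008016349 = -25262655860/1606008016349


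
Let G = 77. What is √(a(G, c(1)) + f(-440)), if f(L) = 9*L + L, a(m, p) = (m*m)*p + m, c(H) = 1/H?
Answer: √1606 ≈ 40.075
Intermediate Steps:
a(m, p) = m + p*m² (a(m, p) = m²*p + m = p*m² + m = m + p*m²)
f(L) = 10*L
√(a(G, c(1)) + f(-440)) = √(77*(1 + 77/1) + 10*(-440)) = √(77*(1 + 77*1) - 4400) = √(77*(1 + 77) - 4400) = √(77*78 - 4400) = √(6006 - 4400) = √1606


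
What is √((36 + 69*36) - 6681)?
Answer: I*√4161 ≈ 64.506*I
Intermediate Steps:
√((36 + 69*36) - 6681) = √((36 + 2484) - 6681) = √(2520 - 6681) = √(-4161) = I*√4161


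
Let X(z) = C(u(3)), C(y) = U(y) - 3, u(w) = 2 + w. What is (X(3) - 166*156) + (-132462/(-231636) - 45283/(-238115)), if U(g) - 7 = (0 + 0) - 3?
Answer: -238037124772197/9192667690 ≈ -25894.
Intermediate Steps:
U(g) = 4 (U(g) = 7 + ((0 + 0) - 3) = 7 + (0 - 3) = 7 - 3 = 4)
C(y) = 1 (C(y) = 4 - 3 = 1)
X(z) = 1
(X(3) - 166*156) + (-132462/(-231636) - 45283/(-238115)) = (1 - 166*156) + (-132462/(-231636) - 45283/(-238115)) = (1 - 25896) + (-132462*(-1/231636) - 45283*(-1/238115)) = -25895 + (22077/38606 + 45283/238115) = -25895 + 7005060353/9192667690 = -238037124772197/9192667690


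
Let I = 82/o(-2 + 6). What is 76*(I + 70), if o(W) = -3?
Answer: 9728/3 ≈ 3242.7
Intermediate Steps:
I = -82/3 (I = 82/(-3) = 82*(-⅓) = -82/3 ≈ -27.333)
76*(I + 70) = 76*(-82/3 + 70) = 76*(128/3) = 9728/3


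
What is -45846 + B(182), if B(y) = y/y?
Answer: -45845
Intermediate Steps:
B(y) = 1
-45846 + B(182) = -45846 + 1 = -45845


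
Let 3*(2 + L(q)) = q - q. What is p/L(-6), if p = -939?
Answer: 939/2 ≈ 469.50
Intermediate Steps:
L(q) = -2 (L(q) = -2 + (q - q)/3 = -2 + (⅓)*0 = -2 + 0 = -2)
p/L(-6) = -939/(-2) = -939*(-½) = 939/2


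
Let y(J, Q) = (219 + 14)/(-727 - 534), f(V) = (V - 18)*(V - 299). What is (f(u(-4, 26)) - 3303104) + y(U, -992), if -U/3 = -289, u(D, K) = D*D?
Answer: -4164500651/1261 ≈ -3.3025e+6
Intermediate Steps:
u(D, K) = D²
U = 867 (U = -3*(-289) = 867)
f(V) = (-299 + V)*(-18 + V) (f(V) = (-18 + V)*(-299 + V) = (-299 + V)*(-18 + V))
y(J, Q) = -233/1261 (y(J, Q) = 233/(-1261) = 233*(-1/1261) = -233/1261)
(f(u(-4, 26)) - 3303104) + y(U, -992) = ((5382 + ((-4)²)² - 317*(-4)²) - 3303104) - 233/1261 = ((5382 + 16² - 317*16) - 3303104) - 233/1261 = ((5382 + 256 - 5072) - 3303104) - 233/1261 = (566 - 3303104) - 233/1261 = -3302538 - 233/1261 = -4164500651/1261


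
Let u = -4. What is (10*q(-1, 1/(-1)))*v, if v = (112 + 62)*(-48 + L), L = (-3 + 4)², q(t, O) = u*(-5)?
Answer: -1635600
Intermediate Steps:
q(t, O) = 20 (q(t, O) = -4*(-5) = 20)
L = 1 (L = 1² = 1)
v = -8178 (v = (112 + 62)*(-48 + 1) = 174*(-47) = -8178)
(10*q(-1, 1/(-1)))*v = (10*20)*(-8178) = 200*(-8178) = -1635600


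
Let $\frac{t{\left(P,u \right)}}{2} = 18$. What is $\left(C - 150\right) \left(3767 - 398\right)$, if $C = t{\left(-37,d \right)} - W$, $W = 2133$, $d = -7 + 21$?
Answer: $-7570143$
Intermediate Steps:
$d = 14$
$t{\left(P,u \right)} = 36$ ($t{\left(P,u \right)} = 2 \cdot 18 = 36$)
$C = -2097$ ($C = 36 - 2133 = -2097$)
$\left(C - 150\right) \left(3767 - 398\right) = \left(-2097 - 150\right) \left(3767 - 398\right) = \left(-2247\right) 3369 = -7570143$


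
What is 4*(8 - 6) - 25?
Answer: -17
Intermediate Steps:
4*(8 - 6) - 25 = 4*2 - 25 = 8 - 25 = -17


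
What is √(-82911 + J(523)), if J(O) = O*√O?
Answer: √(-82911 + 523*√523) ≈ 266.37*I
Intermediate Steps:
J(O) = O^(3/2)
√(-82911 + J(523)) = √(-82911 + 523^(3/2)) = √(-82911 + 523*√523)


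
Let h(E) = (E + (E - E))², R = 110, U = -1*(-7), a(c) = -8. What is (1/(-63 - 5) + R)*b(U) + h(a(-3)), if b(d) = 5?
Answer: 41747/68 ≈ 613.93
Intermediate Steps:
U = 7
h(E) = E² (h(E) = (E + 0)² = E²)
(1/(-63 - 5) + R)*b(U) + h(a(-3)) = (1/(-63 - 5) + 110)*5 + (-8)² = (1/(-68) + 110)*5 + 64 = (-1/68 + 110)*5 + 64 = (7479/68)*5 + 64 = 37395/68 + 64 = 41747/68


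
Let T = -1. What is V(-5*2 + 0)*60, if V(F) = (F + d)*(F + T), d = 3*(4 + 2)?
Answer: -5280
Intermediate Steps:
d = 18 (d = 3*6 = 18)
V(F) = (-1 + F)*(18 + F) (V(F) = (F + 18)*(F - 1) = (18 + F)*(-1 + F) = (-1 + F)*(18 + F))
V(-5*2 + 0)*60 = (-18 + (-5*2 + 0)² + 17*(-5*2 + 0))*60 = (-18 + (-10 + 0)² + 17*(-10 + 0))*60 = (-18 + (-10)² + 17*(-10))*60 = (-18 + 100 - 170)*60 = -88*60 = -5280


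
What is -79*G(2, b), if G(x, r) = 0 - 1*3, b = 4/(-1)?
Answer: 237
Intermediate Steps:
b = -4 (b = 4*(-1) = -4)
G(x, r) = -3 (G(x, r) = 0 - 3 = -3)
-79*G(2, b) = -79*(-3) = 237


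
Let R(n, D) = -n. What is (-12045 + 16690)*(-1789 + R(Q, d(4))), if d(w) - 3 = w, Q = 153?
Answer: -9020590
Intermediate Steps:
d(w) = 3 + w
(-12045 + 16690)*(-1789 + R(Q, d(4))) = (-12045 + 16690)*(-1789 - 1*153) = 4645*(-1789 - 153) = 4645*(-1942) = -9020590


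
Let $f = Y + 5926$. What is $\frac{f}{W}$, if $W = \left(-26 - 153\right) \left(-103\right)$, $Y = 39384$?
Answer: $\frac{45310}{18437} \approx 2.4576$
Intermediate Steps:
$W = 18437$ ($W = \left(-179\right) \left(-103\right) = 18437$)
$f = 45310$ ($f = 39384 + 5926 = 45310$)
$\frac{f}{W} = \frac{45310}{18437}$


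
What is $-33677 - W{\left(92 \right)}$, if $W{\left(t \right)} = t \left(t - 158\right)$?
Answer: $-27605$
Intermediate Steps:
$W{\left(t \right)} = t \left(-158 + t\right)$ ($W{\left(t \right)} = t \left(t - 158\right) = t \left(-158 + t\right)$)
$-33677 - W{\left(92 \right)} = -33677 - 92 \left(-158 + 92\right) = -33677 - 92 \left(-66\right) = -33677 - -6072 = -33677 + 6072 = -27605$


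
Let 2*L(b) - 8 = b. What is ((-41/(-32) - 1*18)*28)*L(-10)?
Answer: 3745/8 ≈ 468.13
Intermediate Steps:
L(b) = 4 + b/2
((-41/(-32) - 1*18)*28)*L(-10) = ((-41/(-32) - 1*18)*28)*(4 + (½)*(-10)) = ((-41*(-1/32) - 18)*28)*(4 - 5) = ((41/32 - 18)*28)*(-1) = -535/32*28*(-1) = -3745/8*(-1) = 3745/8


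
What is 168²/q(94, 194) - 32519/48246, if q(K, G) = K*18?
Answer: 36296471/2267562 ≈ 16.007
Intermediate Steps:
q(K, G) = 18*K
168²/q(94, 194) - 32519/48246 = 168²/((18*94)) - 32519/48246 = 28224/1692 - 32519*1/48246 = 28224*(1/1692) - 32519/48246 = 784/47 - 32519/48246 = 36296471/2267562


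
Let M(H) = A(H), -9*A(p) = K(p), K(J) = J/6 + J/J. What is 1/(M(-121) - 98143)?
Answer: -54/5299607 ≈ -1.0189e-5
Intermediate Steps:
K(J) = 1 + J/6 (K(J) = J*(⅙) + 1 = J/6 + 1 = 1 + J/6)
A(p) = -⅑ - p/54 (A(p) = -(1 + p/6)/9 = -⅑ - p/54)
M(H) = -⅑ - H/54
1/(M(-121) - 98143) = 1/((-⅑ - 1/54*(-121)) - 98143) = 1/((-⅑ + 121/54) - 98143) = 1/(115/54 - 98143) = 1/(-5299607/54) = -54/5299607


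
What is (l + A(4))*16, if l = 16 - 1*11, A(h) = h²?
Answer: 336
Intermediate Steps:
l = 5 (l = 16 - 11 = 5)
(l + A(4))*16 = (5 + 4²)*16 = (5 + 16)*16 = 21*16 = 336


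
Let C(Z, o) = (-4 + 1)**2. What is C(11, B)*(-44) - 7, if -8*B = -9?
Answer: -403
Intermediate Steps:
B = 9/8 (B = -1/8*(-9) = 9/8 ≈ 1.1250)
C(Z, o) = 9 (C(Z, o) = (-3)**2 = 9)
C(11, B)*(-44) - 7 = 9*(-44) - 7 = -396 - 7 = -403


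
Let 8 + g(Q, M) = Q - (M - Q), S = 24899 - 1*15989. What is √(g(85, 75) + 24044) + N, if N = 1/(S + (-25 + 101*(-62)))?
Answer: 1/2623 + √24131 ≈ 155.34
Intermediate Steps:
S = 8910 (S = 24899 - 15989 = 8910)
g(Q, M) = -8 - M + 2*Q (g(Q, M) = -8 + (Q - (M - Q)) = -8 + (Q + (Q - M)) = -8 + (-M + 2*Q) = -8 - M + 2*Q)
N = 1/2623 (N = 1/(8910 + (-25 + 101*(-62))) = 1/(8910 + (-25 - 6262)) = 1/(8910 - 6287) = 1/2623 ≈ 0.00038124)
√(g(85, 75) + 24044) + N = √((-8 - 1*75 + 2*85) + 24044) + 1/2623 = √((-8 - 75 + 170) + 24044) + 1/2623 = √(87 + 24044) + 1/2623 = √24131 + 1/2623 = 1/2623 + √24131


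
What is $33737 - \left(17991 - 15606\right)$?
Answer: $31352$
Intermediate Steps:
$33737 - \left(17991 - 15606\right) = 33737 - 2385 = 31352$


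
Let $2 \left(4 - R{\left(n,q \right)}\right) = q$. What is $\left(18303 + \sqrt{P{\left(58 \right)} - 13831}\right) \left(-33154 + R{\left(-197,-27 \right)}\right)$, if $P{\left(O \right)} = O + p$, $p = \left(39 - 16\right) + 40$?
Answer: $- \frac{1212994719}{2} - \frac{66273 i \sqrt{13710}}{2} \approx -6.065 \cdot 10^{8} - 3.8799 \cdot 10^{6} i$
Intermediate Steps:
$p = 63$ ($p = 23 + 40 = 63$)
$R{\left(n,q \right)} = 4 - \frac{q}{2}$
$P{\left(O \right)} = 63 + O$ ($P{\left(O \right)} = O + 63 = 63 + O$)
$\left(18303 + \sqrt{P{\left(58 \right)} - 13831}\right) \left(-33154 + R{\left(-197,-27 \right)}\right) = \left(18303 + \sqrt{\left(63 + 58\right) - 13831}\right) \left(-33154 + \left(4 - - \frac{27}{2}\right)\right) = \left(18303 + \sqrt{121 - 13831}\right) \left(-33154 + \left(4 + \frac{27}{2}\right)\right) = \left(18303 + \sqrt{-13710}\right) \left(-33154 + \frac{35}{2}\right) = \left(18303 + i \sqrt{13710}\right) \left(- \frac{66273}{2}\right) = - \frac{1212994719}{2} - \frac{66273 i \sqrt{13710}}{2}$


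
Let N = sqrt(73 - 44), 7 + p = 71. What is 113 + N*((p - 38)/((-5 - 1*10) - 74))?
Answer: 113 - 26*sqrt(29)/89 ≈ 111.43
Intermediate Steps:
p = 64 (p = -7 + 71 = 64)
N = sqrt(29) ≈ 5.3852
113 + N*((p - 38)/((-5 - 1*10) - 74)) = 113 + sqrt(29)*((64 - 38)/((-5 - 1*10) - 74)) = 113 + sqrt(29)*(26/((-5 - 10) - 74)) = 113 + sqrt(29)*(26/(-15 - 74)) = 113 + sqrt(29)*(26/(-89)) = 113 + sqrt(29)*(26*(-1/89)) = 113 + sqrt(29)*(-26/89) = 113 - 26*sqrt(29)/89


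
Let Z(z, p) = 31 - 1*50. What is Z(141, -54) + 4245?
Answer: 4226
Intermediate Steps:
Z(z, p) = -19 (Z(z, p) = 31 - 50 = -19)
Z(141, -54) + 4245 = -19 + 4245 = 4226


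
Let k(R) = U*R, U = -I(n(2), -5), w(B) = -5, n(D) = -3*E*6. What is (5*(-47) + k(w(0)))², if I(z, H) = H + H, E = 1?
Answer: 81225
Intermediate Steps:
n(D) = -18 (n(D) = -3*1*6 = -3*6 = -18)
I(z, H) = 2*H
U = 10 (U = -2*(-5) = -1*(-10) = 10)
k(R) = 10*R
(5*(-47) + k(w(0)))² = (5*(-47) + 10*(-5))² = (-235 - 50)² = (-285)² = 81225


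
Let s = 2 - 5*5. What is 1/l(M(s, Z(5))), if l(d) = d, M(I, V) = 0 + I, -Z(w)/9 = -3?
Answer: -1/23 ≈ -0.043478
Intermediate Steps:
Z(w) = 27 (Z(w) = -9*(-3) = 27)
s = -23 (s = 2 - 25 = -23)
M(I, V) = I
1/l(M(s, Z(5))) = 1/(-23) = -1/23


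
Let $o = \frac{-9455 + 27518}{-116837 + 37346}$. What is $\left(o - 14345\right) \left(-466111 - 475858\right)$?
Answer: $\frac{358047584541934}{26497} \approx 1.3513 \cdot 10^{10}$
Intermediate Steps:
$o = - \frac{6021}{26497}$ ($o = \frac{18063}{-79491} = 18063 \left(- \frac{1}{79491}\right) = - \frac{6021}{26497} \approx -0.22723$)
$\left(o - 14345\right) \left(-466111 - 475858\right) = \left(- \frac{6021}{26497} - 14345\right) \left(-466111 - 475858\right) = \left(- \frac{380105486}{26497}\right) \left(-941969\right) = \frac{358047584541934}{26497}$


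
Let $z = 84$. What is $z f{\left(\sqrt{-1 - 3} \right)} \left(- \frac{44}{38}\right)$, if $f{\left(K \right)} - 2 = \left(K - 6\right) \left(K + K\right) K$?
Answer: $- \frac{92400}{19} + \frac{29568 i}{19} \approx -4863.2 + 1556.2 i$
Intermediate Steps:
$f{\left(K \right)} = 2 + 2 K^{2} \left(-6 + K\right)$ ($f{\left(K \right)} = 2 + \left(K - 6\right) \left(K + K\right) K = 2 + \left(-6 + K\right) 2 K K = 2 + 2 K \left(-6 + K\right) K = 2 + 2 K^{2} \left(-6 + K\right)$)
$z f{\left(\sqrt{-1 - 3} \right)} \left(- \frac{44}{38}\right) = 84 \left(2 - 12 \left(\sqrt{-1 - 3}\right)^{2} + 2 \left(\sqrt{-1 - 3}\right)^{3}\right) \left(- \frac{44}{38}\right) = 84 \left(2 - 12 \left(\sqrt{-4}\right)^{2} + 2 \left(\sqrt{-4}\right)^{3}\right) \left(\left(-44\right) \frac{1}{38}\right) = 84 \left(2 - 12 \left(2 i\right)^{2} + 2 \left(2 i\right)^{3}\right) \left(- \frac{22}{19}\right) = 84 \left(2 - -48 + 2 \left(- 8 i\right)\right) \left(- \frac{22}{19}\right) = 84 \left(2 + 48 - 16 i\right) \left(- \frac{22}{19}\right) = 84 \left(50 - 16 i\right) \left(- \frac{22}{19}\right) = \left(4200 - 1344 i\right) \left(- \frac{22}{19}\right) = - \frac{92400}{19} + \frac{29568 i}{19}$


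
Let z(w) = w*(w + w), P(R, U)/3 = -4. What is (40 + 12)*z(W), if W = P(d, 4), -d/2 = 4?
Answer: 14976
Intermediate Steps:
d = -8 (d = -2*4 = -8)
P(R, U) = -12 (P(R, U) = 3*(-4) = -12)
W = -12
z(w) = 2*w² (z(w) = w*(2*w) = 2*w²)
(40 + 12)*z(W) = (40 + 12)*(2*(-12)²) = 52*(2*144) = 52*288 = 14976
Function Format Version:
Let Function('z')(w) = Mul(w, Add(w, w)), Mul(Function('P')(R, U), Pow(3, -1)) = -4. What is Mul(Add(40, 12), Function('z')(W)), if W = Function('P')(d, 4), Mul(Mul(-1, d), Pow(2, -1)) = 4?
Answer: 14976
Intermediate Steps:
d = -8 (d = Mul(-2, 4) = -8)
Function('P')(R, U) = -12 (Function('P')(R, U) = Mul(3, -4) = -12)
W = -12
Function('z')(w) = Mul(2, Pow(w, 2)) (Function('z')(w) = Mul(w, Mul(2, w)) = Mul(2, Pow(w, 2)))
Mul(Add(40, 12), Function('z')(W)) = Mul(Add(40, 12), Mul(2, Pow(-12, 2))) = Mul(52, Mul(2, 144)) = Mul(52, 288) = 14976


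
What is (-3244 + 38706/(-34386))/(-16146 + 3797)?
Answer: 18597815/70772119 ≈ 0.26278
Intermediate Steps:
(-3244 + 38706/(-34386))/(-16146 + 3797) = (-3244 + 38706*(-1/34386))/(-12349) = (-3244 - 6451/5731)*(-1/12349) = -18597815/5731*(-1/12349) = 18597815/70772119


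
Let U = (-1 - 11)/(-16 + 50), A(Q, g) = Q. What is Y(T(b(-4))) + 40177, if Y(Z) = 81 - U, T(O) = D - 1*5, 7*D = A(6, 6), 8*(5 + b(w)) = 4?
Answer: 684392/17 ≈ 40258.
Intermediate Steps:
b(w) = -9/2 (b(w) = -5 + (⅛)*4 = -5 + ½ = -9/2)
D = 6/7 (D = (⅐)*6 = 6/7 ≈ 0.85714)
U = -6/17 (U = -12/34 = -12*1/34 = -6/17 ≈ -0.35294)
T(O) = -29/7 (T(O) = 6/7 - 1*5 = 6/7 - 5 = -29/7)
Y(Z) = 1383/17 (Y(Z) = 81 - 1*(-6/17) = 81 + 6/17 = 1383/17)
Y(T(b(-4))) + 40177 = 1383/17 + 40177 = 684392/17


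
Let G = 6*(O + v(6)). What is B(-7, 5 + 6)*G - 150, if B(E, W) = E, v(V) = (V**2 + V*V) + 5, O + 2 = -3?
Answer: -3174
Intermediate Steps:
O = -5 (O = -2 - 3 = -5)
v(V) = 5 + 2*V**2 (v(V) = (V**2 + V**2) + 5 = 2*V**2 + 5 = 5 + 2*V**2)
G = 432 (G = 6*(-5 + (5 + 2*6**2)) = 6*(-5 + (5 + 2*36)) = 6*(-5 + (5 + 72)) = 6*(-5 + 77) = 6*72 = 432)
B(-7, 5 + 6)*G - 150 = -7*432 - 150 = -3024 - 150 = -3174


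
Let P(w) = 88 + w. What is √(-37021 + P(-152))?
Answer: I*√37085 ≈ 192.57*I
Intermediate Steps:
√(-37021 + P(-152)) = √(-37021 + (88 - 152)) = √(-37021 - 64) = √(-37085) = I*√37085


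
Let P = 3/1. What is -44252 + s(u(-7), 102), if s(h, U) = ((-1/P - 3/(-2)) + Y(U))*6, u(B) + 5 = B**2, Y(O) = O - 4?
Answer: -43657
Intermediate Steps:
P = 3 (P = 3*1 = 3)
Y(O) = -4 + O
u(B) = -5 + B**2
s(h, U) = -17 + 6*U (s(h, U) = ((-1/3 - 3/(-2)) + (-4 + U))*6 = ((-1*1/3 - 3*(-1/2)) + (-4 + U))*6 = ((-1/3 + 3/2) + (-4 + U))*6 = (7/6 + (-4 + U))*6 = (-17/6 + U)*6 = -17 + 6*U)
-44252 + s(u(-7), 102) = -44252 + (-17 + 6*102) = -44252 + (-17 + 612) = -44252 + 595 = -43657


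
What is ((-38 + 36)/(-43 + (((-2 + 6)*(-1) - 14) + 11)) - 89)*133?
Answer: -295792/25 ≈ -11832.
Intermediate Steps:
((-38 + 36)/(-43 + (((-2 + 6)*(-1) - 14) + 11)) - 89)*133 = (-2/(-43 + ((4*(-1) - 14) + 11)) - 89)*133 = (-2/(-43 + ((-4 - 14) + 11)) - 89)*133 = (-2/(-43 + (-18 + 11)) - 89)*133 = (-2/(-43 - 7) - 89)*133 = (-2/(-50) - 89)*133 = (-2*(-1/50) - 89)*133 = (1/25 - 89)*133 = -2224/25*133 = -295792/25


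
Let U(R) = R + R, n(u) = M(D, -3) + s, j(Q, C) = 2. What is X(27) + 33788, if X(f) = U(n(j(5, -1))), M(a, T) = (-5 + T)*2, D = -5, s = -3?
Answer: 33750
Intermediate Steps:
M(a, T) = -10 + 2*T
n(u) = -19 (n(u) = (-10 + 2*(-3)) - 3 = (-10 - 6) - 3 = -16 - 3 = -19)
U(R) = 2*R
X(f) = -38 (X(f) = 2*(-19) = -38)
X(27) + 33788 = -38 + 33788 = 33750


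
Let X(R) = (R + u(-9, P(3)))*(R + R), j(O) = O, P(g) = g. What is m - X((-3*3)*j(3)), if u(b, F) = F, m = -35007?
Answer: -36303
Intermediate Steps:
X(R) = 2*R*(3 + R) (X(R) = (R + 3)*(R + R) = (3 + R)*(2*R) = 2*R*(3 + R))
m - X((-3*3)*j(3)) = -35007 - 2*-3*3*3*(3 - 3*3*3) = -35007 - 2*(-9*3)*(3 - 9*3) = -35007 - 2*(-27)*(3 - 27) = -35007 - 2*(-27)*(-24) = -35007 - 1*1296 = -35007 - 1296 = -36303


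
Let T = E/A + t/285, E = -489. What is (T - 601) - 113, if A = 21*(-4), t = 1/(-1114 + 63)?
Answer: -5939479543/8386980 ≈ -708.18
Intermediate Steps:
t = -1/1051 (t = 1/(-1051) = -1/1051 ≈ -0.00095147)
A = -84
T = 48824177/8386980 (T = -489/(-84) - 1/1051/285 = -489*(-1/84) - 1/1051*1/285 = 163/28 - 1/299535 = 48824177/8386980 ≈ 5.8214)
(T - 601) - 113 = (48824177/8386980 - 601) - 113 = -4991750803/8386980 - 113 = -5939479543/8386980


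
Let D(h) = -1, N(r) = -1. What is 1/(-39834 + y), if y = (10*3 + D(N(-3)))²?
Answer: -1/38993 ≈ -2.5646e-5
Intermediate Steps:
y = 841 (y = (10*3 - 1)² = (30 - 1)² = 29² = 841)
1/(-39834 + y) = 1/(-39834 + 841) = 1/(-38993) = -1/38993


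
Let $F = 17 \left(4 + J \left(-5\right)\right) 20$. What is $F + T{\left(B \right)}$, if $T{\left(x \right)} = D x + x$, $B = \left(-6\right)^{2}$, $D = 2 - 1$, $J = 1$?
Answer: $-268$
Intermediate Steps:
$D = 1$ ($D = 2 - 1 = 1$)
$B = 36$
$T{\left(x \right)} = 2 x$ ($T{\left(x \right)} = 1 x + x = x + x = 2 x$)
$F = -340$ ($F = 17 \left(4 + 1 \left(-5\right)\right) 20 = 17 \left(4 - 5\right) 20 = 17 \left(-1\right) 20 = \left(-17\right) 20 = -340$)
$F + T{\left(B \right)} = -340 + 2 \cdot 36 = -340 + 72 = -268$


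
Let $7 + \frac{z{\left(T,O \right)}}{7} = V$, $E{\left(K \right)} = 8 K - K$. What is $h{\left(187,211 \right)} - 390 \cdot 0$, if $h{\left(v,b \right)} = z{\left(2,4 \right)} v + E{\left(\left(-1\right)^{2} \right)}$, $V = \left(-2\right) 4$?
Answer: $-19628$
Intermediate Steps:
$E{\left(K \right)} = 7 K$
$V = -8$
$z{\left(T,O \right)} = -105$ ($z{\left(T,O \right)} = -49 + 7 \left(-8\right) = -49 - 56 = -105$)
$h{\left(v,b \right)} = 7 - 105 v$ ($h{\left(v,b \right)} = - 105 v + 7 \left(-1\right)^{2} = - 105 v + 7 \cdot 1 = - 105 v + 7 = 7 - 105 v$)
$h{\left(187,211 \right)} - 390 \cdot 0 = \left(7 - 19635\right) - 390 \cdot 0 = \left(7 - 19635\right) - 0 = -19628 + 0 = -19628$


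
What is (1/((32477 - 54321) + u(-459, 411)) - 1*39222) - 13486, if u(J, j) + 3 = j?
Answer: -1129848689/21436 ≈ -52708.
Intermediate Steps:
u(J, j) = -3 + j
(1/((32477 - 54321) + u(-459, 411)) - 1*39222) - 13486 = (1/((32477 - 54321) + (-3 + 411)) - 1*39222) - 13486 = (1/(-21844 + 408) - 39222) - 13486 = (1/(-21436) - 39222) - 13486 = (-1/21436 - 39222) - 13486 = -840762793/21436 - 13486 = -1129848689/21436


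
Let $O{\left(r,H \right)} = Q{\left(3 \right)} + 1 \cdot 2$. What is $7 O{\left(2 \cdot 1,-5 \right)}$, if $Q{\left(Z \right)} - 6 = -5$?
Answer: $21$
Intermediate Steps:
$Q{\left(Z \right)} = 1$ ($Q{\left(Z \right)} = 6 - 5 = 1$)
$O{\left(r,H \right)} = 3$ ($O{\left(r,H \right)} = 1 + 1 \cdot 2 = 1 + 2 = 3$)
$7 O{\left(2 \cdot 1,-5 \right)} = 7 \cdot 3 = 21$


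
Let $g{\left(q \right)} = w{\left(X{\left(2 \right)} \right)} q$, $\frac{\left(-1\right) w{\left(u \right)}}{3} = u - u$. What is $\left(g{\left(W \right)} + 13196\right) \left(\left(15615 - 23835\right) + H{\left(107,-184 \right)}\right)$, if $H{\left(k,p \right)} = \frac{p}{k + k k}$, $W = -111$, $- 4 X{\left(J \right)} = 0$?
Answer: $- \frac{313373672696}{2889} \approx -1.0847 \cdot 10^{8}$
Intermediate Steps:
$X{\left(J \right)} = 0$ ($X{\left(J \right)} = \left(- \frac{1}{4}\right) 0 = 0$)
$w{\left(u \right)} = 0$ ($w{\left(u \right)} = - 3 \left(u - u\right) = \left(-3\right) 0 = 0$)
$g{\left(q \right)} = 0$ ($g{\left(q \right)} = 0 q = 0$)
$H{\left(k,p \right)} = \frac{p}{k + k^{2}}$
$\left(g{\left(W \right)} + 13196\right) \left(\left(15615 - 23835\right) + H{\left(107,-184 \right)}\right) = \left(0 + 13196\right) \left(\left(15615 - 23835\right) - \frac{184}{107 \left(1 + 107\right)}\right) = 13196 \left(-8220 - \frac{184}{107 \cdot 108}\right) = 13196 \left(-8220 - \frac{184}{107} \cdot \frac{1}{108}\right) = 13196 \left(-8220 - \frac{46}{2889}\right) = 13196 \left(- \frac{23747626}{2889}\right) = - \frac{313373672696}{2889}$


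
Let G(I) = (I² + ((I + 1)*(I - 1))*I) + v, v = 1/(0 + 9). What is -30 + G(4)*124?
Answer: 84670/9 ≈ 9407.8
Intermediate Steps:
v = ⅑ (v = 1/9 = ⅑ ≈ 0.11111)
G(I) = ⅑ + I² + I*(1 + I)*(-1 + I) (G(I) = (I² + ((I + 1)*(I - 1))*I) + ⅑ = (I² + ((1 + I)*(-1 + I))*I) + ⅑ = (I² + I*(1 + I)*(-1 + I)) + ⅑ = ⅑ + I² + I*(1 + I)*(-1 + I))
-30 + G(4)*124 = -30 + (⅑ + 4² + 4³ - 1*4)*124 = -30 + (⅑ + 16 + 64 - 4)*124 = -30 + (685/9)*124 = -30 + 84940/9 = 84670/9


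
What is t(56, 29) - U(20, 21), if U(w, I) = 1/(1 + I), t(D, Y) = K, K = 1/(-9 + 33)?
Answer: -1/264 ≈ -0.0037879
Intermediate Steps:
K = 1/24 ≈ 0.041667
t(D, Y) = 1/24
t(56, 29) - U(20, 21) = 1/24 - 1/(1 + 21) = 1/24 - 1/22 = -1/264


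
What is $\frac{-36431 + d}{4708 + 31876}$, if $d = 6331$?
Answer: $- \frac{7525}{9146} \approx -0.82276$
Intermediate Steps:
$\frac{-36431 + d}{4708 + 31876} = \frac{-36431 + 6331}{4708 + 31876} = - \frac{30100}{36584} = \left(-30100\right) \frac{1}{36584} = - \frac{7525}{9146}$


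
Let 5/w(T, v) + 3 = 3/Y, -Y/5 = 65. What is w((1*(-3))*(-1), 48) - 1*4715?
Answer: -4612895/978 ≈ -4716.7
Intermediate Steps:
Y = -325 (Y = -5*65 = -325)
w(T, v) = -1625/978 (w(T, v) = 5/(-3 + 3/(-325)) = 5/(-3 + 3*(-1/325)) = 5/(-3 - 3/325) = 5/(-978/325) = 5*(-325/978) = -1625/978)
w((1*(-3))*(-1), 48) - 1*4715 = -1625/978 - 1*4715 = -1625/978 - 4715 = -4612895/978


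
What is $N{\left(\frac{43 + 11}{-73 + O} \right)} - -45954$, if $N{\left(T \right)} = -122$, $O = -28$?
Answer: $45832$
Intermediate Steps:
$N{\left(\frac{43 + 11}{-73 + O} \right)} - -45954 = -122 - -45954 = -122 + 45954 = 45832$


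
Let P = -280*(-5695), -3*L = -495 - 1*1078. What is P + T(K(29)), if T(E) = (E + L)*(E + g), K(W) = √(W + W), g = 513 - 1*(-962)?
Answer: 7104149/3 + 5998*√58/3 ≈ 2.3833e+6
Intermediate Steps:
L = 1573/3 (L = -(-495 - 1*1078)/3 = -(-495 - 1078)/3 = -⅓*(-1573) = 1573/3 ≈ 524.33)
g = 1475 (g = 513 + 962 = 1475)
K(W) = √2*√W (K(W) = √(2*W) = √2*√W)
P = 1594600
T(E) = (1475 + E)*(1573/3 + E) (T(E) = (E + 1573/3)*(E + 1475) = (1573/3 + E)*(1475 + E) = (1475 + E)*(1573/3 + E))
P + T(K(29)) = 1594600 + (2320175/3 + (√2*√29)² + 5998*(√2*√29)/3) = 1594600 + (2320175/3 + (√58)² + 5998*√58/3) = 1594600 + (2320175/3 + 58 + 5998*√58/3) = 1594600 + (2320349/3 + 5998*√58/3) = 7104149/3 + 5998*√58/3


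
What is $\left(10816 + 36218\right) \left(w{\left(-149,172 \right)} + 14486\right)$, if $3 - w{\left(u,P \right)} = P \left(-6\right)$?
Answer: $730014714$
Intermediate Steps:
$w{\left(u,P \right)} = 3 + 6 P$ ($w{\left(u,P \right)} = 3 - P \left(-6\right) = 3 - - 6 P = 3 + 6 P$)
$\left(10816 + 36218\right) \left(w{\left(-149,172 \right)} + 14486\right) = \left(10816 + 36218\right) \left(\left(3 + 6 \cdot 172\right) + 14486\right) = 47034 \left(\left(3 + 1032\right) + 14486\right) = 47034 \left(1035 + 14486\right) = 47034 \cdot 15521 = 730014714$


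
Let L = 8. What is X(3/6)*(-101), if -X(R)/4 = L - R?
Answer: 3030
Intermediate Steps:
X(R) = -32 + 4*R (X(R) = -4*(8 - R) = -32 + 4*R)
X(3/6)*(-101) = (-32 + 4*(3/6))*(-101) = (-32 + 4*(3*(⅙)))*(-101) = (-32 + 4*(½))*(-101) = (-32 + 2)*(-101) = -30*(-101) = 3030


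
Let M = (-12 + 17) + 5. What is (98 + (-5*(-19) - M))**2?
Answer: 33489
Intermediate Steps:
M = 10 (M = 5 + 5 = 10)
(98 + (-5*(-19) - M))**2 = (98 + (-5*(-19) - 1*10))**2 = (98 + (95 - 10))**2 = (98 + 85)**2 = 183**2 = 33489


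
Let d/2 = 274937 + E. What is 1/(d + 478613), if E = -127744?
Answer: 1/772999 ≈ 1.2937e-6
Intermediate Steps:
d = 294386 (d = 2*(274937 - 127744) = 2*147193 = 294386)
1/(d + 478613) = 1/(294386 + 478613) = 1/772999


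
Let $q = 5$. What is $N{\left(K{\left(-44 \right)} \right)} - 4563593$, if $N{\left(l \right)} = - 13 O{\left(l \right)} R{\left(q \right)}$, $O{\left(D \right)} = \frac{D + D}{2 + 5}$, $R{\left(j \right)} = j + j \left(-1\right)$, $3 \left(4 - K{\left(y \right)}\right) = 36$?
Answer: $-4563593$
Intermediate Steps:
$K{\left(y \right)} = -8$ ($K{\left(y \right)} = 4 - 12 = -8$)
$R{\left(j \right)} = 0$ ($R{\left(j \right)} = j - j = 0$)
$O{\left(D \right)} = \frac{2 D}{7}$
$N{\left(l \right)} = 0$ ($N{\left(l \right)} = - 13 \frac{2 l}{7} \cdot 0 = - \frac{26 l}{7} \cdot 0 = 0$)
$N{\left(K{\left(-44 \right)} \right)} - 4563593 = 0 - 4563593 = -4563593$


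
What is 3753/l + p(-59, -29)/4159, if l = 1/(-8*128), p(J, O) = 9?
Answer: -15983336439/4159 ≈ -3.8431e+6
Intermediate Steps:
l = -1/1024 (l = 1/(-1024) = -1/1024 ≈ -0.00097656)
3753/l + p(-59, -29)/4159 = 3753/(-1/1024) + 9/4159 = 3753*(-1024) + 9*(1/4159) = -3843072 + 9/4159 = -15983336439/4159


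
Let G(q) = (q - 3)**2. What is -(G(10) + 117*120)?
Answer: -14089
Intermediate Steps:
G(q) = (-3 + q)**2
-(G(10) + 117*120) = -((-3 + 10)**2 + 117*120) = -(7**2 + 14040) = -(49 + 14040) = -1*14089 = -14089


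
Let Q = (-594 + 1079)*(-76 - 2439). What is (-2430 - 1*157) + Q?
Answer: -1222362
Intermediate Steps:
Q = -1219775 (Q = 485*(-2515) = -1219775)
(-2430 - 1*157) + Q = (-2430 - 1*157) - 1219775 = (-2430 - 157) - 1219775 = -2587 - 1219775 = -1222362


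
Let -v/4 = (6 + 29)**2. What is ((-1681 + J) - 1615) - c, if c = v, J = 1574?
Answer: 3178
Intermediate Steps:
v = -4900 (v = -4*(6 + 29)**2 = -4*35**2 = -4*1225 = -4900)
c = -4900
((-1681 + J) - 1615) - c = ((-1681 + 1574) - 1615) - 1*(-4900) = (-107 - 1615) + 4900 = -1722 + 4900 = 3178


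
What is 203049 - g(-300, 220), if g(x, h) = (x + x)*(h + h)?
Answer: 467049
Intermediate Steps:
g(x, h) = 4*h*x (g(x, h) = (2*x)*(2*h) = 4*h*x)
203049 - g(-300, 220) = 203049 - 4*220*(-300) = 203049 - 1*(-264000) = 203049 + 264000 = 467049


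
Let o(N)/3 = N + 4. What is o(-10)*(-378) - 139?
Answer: 6665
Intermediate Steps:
o(N) = 12 + 3*N (o(N) = 3*(N + 4) = 3*(4 + N) = 12 + 3*N)
o(-10)*(-378) - 139 = (12 + 3*(-10))*(-378) - 139 = (12 - 30)*(-378) - 139 = -18*(-378) - 139 = 6804 - 139 = 6665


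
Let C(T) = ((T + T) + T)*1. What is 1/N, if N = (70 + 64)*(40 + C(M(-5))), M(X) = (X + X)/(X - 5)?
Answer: 1/5762 ≈ 0.00017355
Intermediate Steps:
M(X) = 2*X/(-5 + X) (M(X) = (2*X)/(-5 + X) = 2*X/(-5 + X))
C(T) = 3*T (C(T) = (2*T + T)*1 = (3*T)*1 = 3*T)
N = 5762 (N = (70 + 64)*(40 + 3*(2*(-5)/(-5 - 5))) = 134*(40 + 3*(2*(-5)/(-10))) = 134*(40 + 3*(2*(-5)*(-⅒))) = 134*(40 + 3*1) = 134*(40 + 3) = 134*43 = 5762)
1/N = 1/5762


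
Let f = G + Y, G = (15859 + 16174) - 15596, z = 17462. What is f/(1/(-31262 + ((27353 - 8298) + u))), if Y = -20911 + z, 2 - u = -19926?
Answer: 100280348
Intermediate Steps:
u = 19928 (u = 2 - 1*(-19926) = 2 + 19926 = 19928)
Y = -3449 (Y = -20911 + 17462 = -3449)
G = 16437 (G = 32033 - 15596 = 16437)
f = 12988 (f = 16437 - 3449 = 12988)
f/(1/(-31262 + ((27353 - 8298) + u))) = 12988/(1/(-31262 + ((27353 - 8298) + 19928))) = 12988/(1/(-31262 + (19055 + 19928))) = 12988/(1/(-31262 + 38983)) = 12988/(1/7721) = 12988*7721 = 100280348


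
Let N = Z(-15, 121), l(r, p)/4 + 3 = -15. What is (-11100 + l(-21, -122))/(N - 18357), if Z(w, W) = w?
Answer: 931/1531 ≈ 0.60810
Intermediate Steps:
l(r, p) = -72 (l(r, p) = -12 + 4*(-15) = -12 - 60 = -72)
N = -15
(-11100 + l(-21, -122))/(N - 18357) = (-11100 - 72)/(-15 - 18357) = -11172/(-18372) = -11172*(-1/18372) = 931/1531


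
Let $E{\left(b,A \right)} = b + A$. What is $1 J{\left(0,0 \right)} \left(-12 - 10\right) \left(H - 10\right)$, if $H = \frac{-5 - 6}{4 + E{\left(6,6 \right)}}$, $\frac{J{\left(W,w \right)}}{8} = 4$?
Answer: $7524$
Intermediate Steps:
$E{\left(b,A \right)} = A + b$
$J{\left(W,w \right)} = 32$ ($J{\left(W,w \right)} = 8 \cdot 4 = 32$)
$H = - \frac{11}{16}$ ($H = \frac{-5 - 6}{4 + \left(6 + 6\right)} = - \frac{11}{4 + 12} = - \frac{11}{16} \approx -0.6875$)
$1 J{\left(0,0 \right)} \left(-12 - 10\right) \left(H - 10\right) = 1 \cdot 32 \left(-12 - 10\right) \left(- \frac{11}{16} - 10\right) = 32 \left(\left(-22\right) \left(- \frac{171}{16}\right)\right) = 32 \cdot \frac{1881}{8} = 7524$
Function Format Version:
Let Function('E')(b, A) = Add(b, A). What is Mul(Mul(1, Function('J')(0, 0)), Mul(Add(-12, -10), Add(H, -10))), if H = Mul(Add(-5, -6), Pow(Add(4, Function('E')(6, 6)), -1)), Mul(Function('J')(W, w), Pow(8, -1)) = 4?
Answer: 7524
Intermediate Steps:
Function('E')(b, A) = Add(A, b)
Function('J')(W, w) = 32 (Function('J')(W, w) = Mul(8, 4) = 32)
H = Rational(-11, 16) (H = Mul(Add(-5, -6), Pow(Add(4, Add(6, 6)), -1)) = Mul(-11, Pow(Add(4, 12), -1)) = Mul(-11, Pow(16, -1)) = Mul(-11, Rational(1, 16)) = Rational(-11, 16) ≈ -0.68750)
Mul(Mul(1, Function('J')(0, 0)), Mul(Add(-12, -10), Add(H, -10))) = Mul(Mul(1, 32), Mul(Add(-12, -10), Add(Rational(-11, 16), -10))) = Mul(32, Mul(-22, Rational(-171, 16))) = Mul(32, Rational(1881, 8)) = 7524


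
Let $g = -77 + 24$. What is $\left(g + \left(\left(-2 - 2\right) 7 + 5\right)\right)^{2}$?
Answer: $5776$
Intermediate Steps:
$g = -53$
$\left(g + \left(\left(-2 - 2\right) 7 + 5\right)\right)^{2} = \left(-53 + \left(\left(-2 - 2\right) 7 + 5\right)\right)^{2} = \left(-53 + \left(\left(-4\right) 7 + 5\right)\right)^{2} = \left(-53 + \left(-28 + 5\right)\right)^{2} = \left(-53 - 23\right)^{2} = \left(-76\right)^{2} = 5776$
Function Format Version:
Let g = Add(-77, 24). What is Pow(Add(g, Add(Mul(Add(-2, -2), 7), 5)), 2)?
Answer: 5776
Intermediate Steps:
g = -53
Pow(Add(g, Add(Mul(Add(-2, -2), 7), 5)), 2) = Pow(Add(-53, Add(Mul(Add(-2, -2), 7), 5)), 2) = Pow(Add(-53, Add(Mul(-4, 7), 5)), 2) = Pow(Add(-53, Add(-28, 5)), 2) = Pow(Add(-53, -23), 2) = Pow(-76, 2) = 5776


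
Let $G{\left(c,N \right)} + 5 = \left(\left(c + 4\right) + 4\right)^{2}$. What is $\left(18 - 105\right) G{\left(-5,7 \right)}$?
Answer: $-348$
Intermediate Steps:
$G{\left(c,N \right)} = -5 + \left(8 + c\right)^{2}$ ($G{\left(c,N \right)} = -5 + \left(\left(c + 4\right) + 4\right)^{2} = -5 + \left(\left(4 + c\right) + 4\right)^{2} = -5 + \left(8 + c\right)^{2}$)
$\left(18 - 105\right) G{\left(-5,7 \right)} = \left(18 - 105\right) \left(-5 + \left(8 - 5\right)^{2}\right) = - 87 \left(-5 + 3^{2}\right) = - 87 \left(-5 + 9\right) = \left(-87\right) 4 = -348$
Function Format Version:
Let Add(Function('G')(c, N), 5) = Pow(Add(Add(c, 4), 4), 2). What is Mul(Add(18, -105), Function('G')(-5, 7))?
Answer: -348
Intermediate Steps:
Function('G')(c, N) = Add(-5, Pow(Add(8, c), 2)) (Function('G')(c, N) = Add(-5, Pow(Add(Add(c, 4), 4), 2)) = Add(-5, Pow(Add(Add(4, c), 4), 2)) = Add(-5, Pow(Add(8, c), 2)))
Mul(Add(18, -105), Function('G')(-5, 7)) = Mul(Add(18, -105), Add(-5, Pow(Add(8, -5), 2))) = Mul(-87, Add(-5, Pow(3, 2))) = Mul(-87, Add(-5, 9)) = Mul(-87, 4) = -348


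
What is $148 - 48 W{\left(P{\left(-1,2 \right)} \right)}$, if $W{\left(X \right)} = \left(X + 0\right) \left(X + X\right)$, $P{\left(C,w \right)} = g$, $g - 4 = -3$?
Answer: $52$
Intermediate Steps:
$g = 1$ ($g = 4 - 3 = 1$)
$P{\left(C,w \right)} = 1$
$W{\left(X \right)} = 2 X^{2}$ ($W{\left(X \right)} = X 2 X = 2 X^{2}$)
$148 - 48 W{\left(P{\left(-1,2 \right)} \right)} = 148 - 48 \cdot 2 \cdot 1^{2} = 148 - 48 \cdot 2 \cdot 1 = 148 - 96 = 52$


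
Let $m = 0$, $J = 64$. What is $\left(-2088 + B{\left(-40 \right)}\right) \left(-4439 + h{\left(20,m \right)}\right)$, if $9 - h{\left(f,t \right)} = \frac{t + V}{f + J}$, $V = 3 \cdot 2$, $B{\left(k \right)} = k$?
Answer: $9427192$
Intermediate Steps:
$V = 6$
$h{\left(f,t \right)} = 9 - \frac{6 + t}{64 + f}$ ($h{\left(f,t \right)} = 9 - \frac{t + 6}{f + 64} = 9 - \frac{6 + t}{64 + f}$)
$\left(-2088 + B{\left(-40 \right)}\right) \left(-4439 + h{\left(20,m \right)}\right) = \left(-2088 - 40\right) \left(-4439 + \frac{570 - 0 + 9 \cdot 20}{64 + 20}\right) = - 2128 \left(-4439 + \frac{570 + 0 + 180}{84}\right) = - 2128 \left(-4439 + \frac{1}{84} \cdot 750\right) = - 2128 \left(-4439 + \frac{125}{14}\right) = \left(-2128\right) \left(- \frac{62021}{14}\right) = 9427192$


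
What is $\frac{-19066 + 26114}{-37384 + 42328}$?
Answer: $\frac{881}{618} \approx 1.4256$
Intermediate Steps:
$\frac{-19066 + 26114}{-37384 + 42328} = \frac{7048}{4944} = 7048 \cdot \frac{1}{4944} = \frac{881}{618}$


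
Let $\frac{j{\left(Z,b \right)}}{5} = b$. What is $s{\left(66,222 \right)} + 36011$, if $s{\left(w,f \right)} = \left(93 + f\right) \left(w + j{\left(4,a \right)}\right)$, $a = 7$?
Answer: $67826$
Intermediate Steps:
$j{\left(Z,b \right)} = 5 b$
$s{\left(w,f \right)} = \left(35 + w\right) \left(93 + f\right)$ ($s{\left(w,f \right)} = \left(93 + f\right) \left(w + 5 \cdot 7\right) = \left(93 + f\right) \left(w + 35\right) = \left(93 + f\right) \left(35 + w\right) = \left(35 + w\right) \left(93 + f\right)$)
$s{\left(66,222 \right)} + 36011 = \left(3255 + 35 \cdot 222 + 93 \cdot 66 + 222 \cdot 66\right) + 36011 = \left(3255 + 7770 + 6138 + 14652\right) + 36011 = 31815 + 36011 = 67826$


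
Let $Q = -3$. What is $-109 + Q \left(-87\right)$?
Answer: $152$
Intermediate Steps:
$-109 + Q \left(-87\right) = -109 - -261 = -109 + 261 = 152$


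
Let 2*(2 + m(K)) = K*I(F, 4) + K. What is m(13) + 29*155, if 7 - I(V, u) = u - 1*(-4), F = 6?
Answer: 4493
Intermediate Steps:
I(V, u) = 3 - u (I(V, u) = 7 - (u - 1*(-4)) = 7 - (u + 4) = 7 - (4 + u) = 7 + (-4 - u) = 3 - u)
m(K) = -2 (m(K) = -2 + (K*(3 - 1*4) + K)/2 = -2 + (K*(3 - 4) + K)/2 = -2 + (K*(-1) + K)/2 = -2 + (-K + K)/2 = -2 + (½)*0 = -2 + 0 = -2)
m(13) + 29*155 = -2 + 29*155 = -2 + 4495 = 4493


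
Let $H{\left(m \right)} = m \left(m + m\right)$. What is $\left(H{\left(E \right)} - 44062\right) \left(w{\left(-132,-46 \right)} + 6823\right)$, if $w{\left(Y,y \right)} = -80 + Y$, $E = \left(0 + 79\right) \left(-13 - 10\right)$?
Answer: $43360993676$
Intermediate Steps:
$E = -1817$ ($E = 79 \left(-23\right) = -1817$)
$H{\left(m \right)} = 2 m^{2}$ ($H{\left(m \right)} = m 2 m = 2 m^{2}$)
$\left(H{\left(E \right)} - 44062\right) \left(w{\left(-132,-46 \right)} + 6823\right) = \left(2 \left(-1817\right)^{2} - 44062\right) \left(\left(-80 - 132\right) + 6823\right) = \left(2 \cdot 3301489 - 44062\right) \left(-212 + 6823\right) = \left(6602978 - 44062\right) 6611 = 6558916 \cdot 6611 = 43360993676$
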